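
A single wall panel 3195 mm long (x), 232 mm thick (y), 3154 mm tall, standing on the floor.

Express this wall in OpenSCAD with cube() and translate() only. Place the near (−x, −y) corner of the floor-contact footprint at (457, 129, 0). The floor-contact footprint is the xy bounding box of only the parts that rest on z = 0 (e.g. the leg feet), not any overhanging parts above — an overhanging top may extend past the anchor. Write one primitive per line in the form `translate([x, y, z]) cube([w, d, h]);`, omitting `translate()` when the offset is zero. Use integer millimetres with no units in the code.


translate([457, 129, 0]) cube([3195, 232, 3154]);


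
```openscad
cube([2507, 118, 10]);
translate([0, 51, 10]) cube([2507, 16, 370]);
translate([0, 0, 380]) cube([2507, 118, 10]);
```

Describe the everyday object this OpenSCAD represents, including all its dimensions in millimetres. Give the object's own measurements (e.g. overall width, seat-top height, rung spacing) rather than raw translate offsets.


An I-beam lying along x, 2507 mm long. Overall section height 390 mm. Two flanges 118 mm wide (y) and 10 mm thick, one on the floor and one at the top; a web 16 mm thick runs between them, centred on the flange width.


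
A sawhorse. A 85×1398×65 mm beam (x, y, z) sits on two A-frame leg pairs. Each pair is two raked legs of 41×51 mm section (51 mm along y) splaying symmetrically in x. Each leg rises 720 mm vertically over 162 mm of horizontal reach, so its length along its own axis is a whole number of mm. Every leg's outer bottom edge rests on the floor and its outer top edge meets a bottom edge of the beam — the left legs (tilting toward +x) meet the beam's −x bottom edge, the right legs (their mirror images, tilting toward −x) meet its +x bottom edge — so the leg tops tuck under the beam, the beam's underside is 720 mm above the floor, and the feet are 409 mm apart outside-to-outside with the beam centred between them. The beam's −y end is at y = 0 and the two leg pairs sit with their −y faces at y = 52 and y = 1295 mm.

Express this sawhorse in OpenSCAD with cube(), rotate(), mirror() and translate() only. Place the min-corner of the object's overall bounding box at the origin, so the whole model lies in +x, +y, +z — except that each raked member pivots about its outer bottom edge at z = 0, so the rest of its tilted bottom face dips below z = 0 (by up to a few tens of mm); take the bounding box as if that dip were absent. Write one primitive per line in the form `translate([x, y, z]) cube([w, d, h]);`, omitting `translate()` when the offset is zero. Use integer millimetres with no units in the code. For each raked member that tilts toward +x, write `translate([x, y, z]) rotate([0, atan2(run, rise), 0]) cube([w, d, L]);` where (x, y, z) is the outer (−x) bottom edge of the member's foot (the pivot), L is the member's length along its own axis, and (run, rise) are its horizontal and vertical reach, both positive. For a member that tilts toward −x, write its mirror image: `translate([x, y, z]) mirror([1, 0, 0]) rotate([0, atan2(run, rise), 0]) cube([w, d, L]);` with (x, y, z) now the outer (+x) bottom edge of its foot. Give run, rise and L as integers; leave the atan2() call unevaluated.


translate([162, 0, 720]) cube([85, 1398, 65]);
translate([0, 52, 0]) rotate([0, atan2(162, 720), 0]) cube([41, 51, 738]);
translate([409, 52, 0]) mirror([1, 0, 0]) rotate([0, atan2(162, 720), 0]) cube([41, 51, 738]);
translate([0, 1295, 0]) rotate([0, atan2(162, 720), 0]) cube([41, 51, 738]);
translate([409, 1295, 0]) mirror([1, 0, 0]) rotate([0, atan2(162, 720), 0]) cube([41, 51, 738]);


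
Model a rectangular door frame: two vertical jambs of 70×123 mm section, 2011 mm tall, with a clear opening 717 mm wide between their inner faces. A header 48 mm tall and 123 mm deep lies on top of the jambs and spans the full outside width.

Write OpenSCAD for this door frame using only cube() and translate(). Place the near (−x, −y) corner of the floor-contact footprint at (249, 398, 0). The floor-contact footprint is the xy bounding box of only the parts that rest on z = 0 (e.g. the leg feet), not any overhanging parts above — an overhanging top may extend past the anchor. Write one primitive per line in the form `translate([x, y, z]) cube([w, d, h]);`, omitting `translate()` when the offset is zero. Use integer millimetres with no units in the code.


translate([249, 398, 0]) cube([70, 123, 2011]);
translate([1036, 398, 0]) cube([70, 123, 2011]);
translate([249, 398, 2011]) cube([857, 123, 48]);


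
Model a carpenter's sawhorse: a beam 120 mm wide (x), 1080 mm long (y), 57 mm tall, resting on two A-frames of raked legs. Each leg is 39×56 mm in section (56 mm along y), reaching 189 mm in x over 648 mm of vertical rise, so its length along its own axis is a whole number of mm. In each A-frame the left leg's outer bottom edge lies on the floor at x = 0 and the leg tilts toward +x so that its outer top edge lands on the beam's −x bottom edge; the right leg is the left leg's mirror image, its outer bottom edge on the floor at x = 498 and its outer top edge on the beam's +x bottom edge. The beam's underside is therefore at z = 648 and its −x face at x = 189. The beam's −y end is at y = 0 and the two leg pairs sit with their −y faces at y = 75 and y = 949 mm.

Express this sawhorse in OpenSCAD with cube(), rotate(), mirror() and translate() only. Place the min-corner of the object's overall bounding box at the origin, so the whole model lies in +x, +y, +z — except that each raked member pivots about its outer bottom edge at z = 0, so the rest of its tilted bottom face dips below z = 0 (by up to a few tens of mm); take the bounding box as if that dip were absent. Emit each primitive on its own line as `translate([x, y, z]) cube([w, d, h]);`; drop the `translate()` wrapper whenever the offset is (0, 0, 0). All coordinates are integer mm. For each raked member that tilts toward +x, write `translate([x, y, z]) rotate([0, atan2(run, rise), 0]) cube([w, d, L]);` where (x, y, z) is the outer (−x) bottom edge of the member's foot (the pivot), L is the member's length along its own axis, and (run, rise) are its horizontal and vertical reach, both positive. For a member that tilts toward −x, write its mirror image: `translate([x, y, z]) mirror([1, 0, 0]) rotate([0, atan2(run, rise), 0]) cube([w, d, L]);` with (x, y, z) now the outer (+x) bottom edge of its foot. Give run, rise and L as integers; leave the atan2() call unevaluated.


translate([189, 0, 648]) cube([120, 1080, 57]);
translate([0, 75, 0]) rotate([0, atan2(189, 648), 0]) cube([39, 56, 675]);
translate([498, 75, 0]) mirror([1, 0, 0]) rotate([0, atan2(189, 648), 0]) cube([39, 56, 675]);
translate([0, 949, 0]) rotate([0, atan2(189, 648), 0]) cube([39, 56, 675]);
translate([498, 949, 0]) mirror([1, 0, 0]) rotate([0, atan2(189, 648), 0]) cube([39, 56, 675]);


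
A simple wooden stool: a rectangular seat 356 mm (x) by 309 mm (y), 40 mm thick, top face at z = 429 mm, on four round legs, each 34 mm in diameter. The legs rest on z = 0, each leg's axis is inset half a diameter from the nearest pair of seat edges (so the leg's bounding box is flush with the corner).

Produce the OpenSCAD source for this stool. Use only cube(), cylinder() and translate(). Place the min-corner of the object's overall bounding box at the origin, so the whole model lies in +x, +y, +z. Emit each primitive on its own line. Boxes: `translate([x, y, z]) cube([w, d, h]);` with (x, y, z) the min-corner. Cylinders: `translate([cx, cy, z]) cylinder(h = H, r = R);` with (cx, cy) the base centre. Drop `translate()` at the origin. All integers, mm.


// leg_h = 429 - 40 = 389
translate([0, 0, 389]) cube([356, 309, 40]);
translate([17, 17, 0]) cylinder(h = 389, r = 17);
translate([339, 17, 0]) cylinder(h = 389, r = 17);
translate([17, 292, 0]) cylinder(h = 389, r = 17);
translate([339, 292, 0]) cylinder(h = 389, r = 17);


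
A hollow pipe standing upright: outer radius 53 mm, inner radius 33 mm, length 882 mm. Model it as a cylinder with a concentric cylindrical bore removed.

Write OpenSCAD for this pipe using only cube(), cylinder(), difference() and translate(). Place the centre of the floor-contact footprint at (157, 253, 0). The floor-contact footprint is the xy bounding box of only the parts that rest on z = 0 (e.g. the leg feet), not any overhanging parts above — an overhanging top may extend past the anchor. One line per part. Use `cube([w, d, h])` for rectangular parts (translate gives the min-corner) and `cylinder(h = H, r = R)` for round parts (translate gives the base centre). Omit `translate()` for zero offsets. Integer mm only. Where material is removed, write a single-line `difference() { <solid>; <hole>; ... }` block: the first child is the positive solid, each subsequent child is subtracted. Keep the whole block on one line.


difference() { translate([157, 253, 0]) cylinder(h = 882, r = 53); translate([157, 253, 0]) cylinder(h = 882, r = 33); }


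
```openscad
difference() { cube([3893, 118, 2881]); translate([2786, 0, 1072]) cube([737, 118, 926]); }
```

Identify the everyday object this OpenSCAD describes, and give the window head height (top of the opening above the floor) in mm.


A wall with a window opening. The window head height is 1998 mm.

A wall with a rectangular opening subtracted — a window. Sill at z = 1072, opening 926 mm tall, so the head is at 1072 + 926 = 1998 mm.


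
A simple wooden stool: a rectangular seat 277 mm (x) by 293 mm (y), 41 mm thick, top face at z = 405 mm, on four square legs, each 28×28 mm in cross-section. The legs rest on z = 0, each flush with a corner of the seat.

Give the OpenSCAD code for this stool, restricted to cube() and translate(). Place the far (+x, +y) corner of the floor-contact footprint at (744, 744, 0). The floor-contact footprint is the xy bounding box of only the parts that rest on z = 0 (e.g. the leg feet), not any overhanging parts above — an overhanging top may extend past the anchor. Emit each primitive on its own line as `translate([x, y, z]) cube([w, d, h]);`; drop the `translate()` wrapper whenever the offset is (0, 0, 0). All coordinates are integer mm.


// leg_h = 405 - 41 = 364
translate([467, 451, 364]) cube([277, 293, 41]);
translate([467, 451, 0]) cube([28, 28, 364]);
translate([716, 451, 0]) cube([28, 28, 364]);
translate([467, 716, 0]) cube([28, 28, 364]);
translate([716, 716, 0]) cube([28, 28, 364]);


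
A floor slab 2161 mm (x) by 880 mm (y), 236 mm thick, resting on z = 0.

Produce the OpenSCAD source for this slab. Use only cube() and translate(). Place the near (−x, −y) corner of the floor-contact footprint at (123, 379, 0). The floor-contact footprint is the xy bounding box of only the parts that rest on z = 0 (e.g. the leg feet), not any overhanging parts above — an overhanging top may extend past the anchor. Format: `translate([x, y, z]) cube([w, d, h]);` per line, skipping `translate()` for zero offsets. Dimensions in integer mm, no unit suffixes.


translate([123, 379, 0]) cube([2161, 880, 236]);


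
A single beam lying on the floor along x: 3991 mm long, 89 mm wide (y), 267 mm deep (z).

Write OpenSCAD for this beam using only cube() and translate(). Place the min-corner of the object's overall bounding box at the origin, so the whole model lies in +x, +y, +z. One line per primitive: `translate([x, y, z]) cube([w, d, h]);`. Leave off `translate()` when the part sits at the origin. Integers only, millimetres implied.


cube([3991, 89, 267]);


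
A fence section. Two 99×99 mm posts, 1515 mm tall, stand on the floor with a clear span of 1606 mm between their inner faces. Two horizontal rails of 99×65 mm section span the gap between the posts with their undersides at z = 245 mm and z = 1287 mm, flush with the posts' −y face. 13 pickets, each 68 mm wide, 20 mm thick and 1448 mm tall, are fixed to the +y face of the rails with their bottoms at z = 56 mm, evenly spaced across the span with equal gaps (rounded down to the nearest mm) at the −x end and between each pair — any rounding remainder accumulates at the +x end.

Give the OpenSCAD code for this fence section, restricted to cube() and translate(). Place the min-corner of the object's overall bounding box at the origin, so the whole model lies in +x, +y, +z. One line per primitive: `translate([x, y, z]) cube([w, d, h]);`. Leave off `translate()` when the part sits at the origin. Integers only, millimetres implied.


cube([99, 99, 1515]);
translate([1705, 0, 0]) cube([99, 99, 1515]);
translate([99, 0, 245]) cube([1606, 99, 65]);
translate([99, 0, 1287]) cube([1606, 99, 65]);
translate([150, 99, 56]) cube([68, 20, 1448]);
translate([269, 99, 56]) cube([68, 20, 1448]);
translate([388, 99, 56]) cube([68, 20, 1448]);
translate([507, 99, 56]) cube([68, 20, 1448]);
translate([626, 99, 56]) cube([68, 20, 1448]);
translate([745, 99, 56]) cube([68, 20, 1448]);
translate([864, 99, 56]) cube([68, 20, 1448]);
translate([983, 99, 56]) cube([68, 20, 1448]);
translate([1102, 99, 56]) cube([68, 20, 1448]);
translate([1221, 99, 56]) cube([68, 20, 1448]);
translate([1340, 99, 56]) cube([68, 20, 1448]);
translate([1459, 99, 56]) cube([68, 20, 1448]);
translate([1578, 99, 56]) cube([68, 20, 1448]);


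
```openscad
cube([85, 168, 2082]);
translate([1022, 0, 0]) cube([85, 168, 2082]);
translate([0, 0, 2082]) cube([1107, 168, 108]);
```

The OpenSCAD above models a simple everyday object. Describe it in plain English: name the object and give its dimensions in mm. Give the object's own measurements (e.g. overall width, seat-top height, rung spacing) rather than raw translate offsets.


A door frame. The clear opening is 937 mm wide and 2082 mm high. Two 85 mm wide jambs, 168 mm deep, stand either side of the opening from the floor to the top of the opening. A 108 mm thick head sits across the top of both jambs, spanning the full outside width of the frame.


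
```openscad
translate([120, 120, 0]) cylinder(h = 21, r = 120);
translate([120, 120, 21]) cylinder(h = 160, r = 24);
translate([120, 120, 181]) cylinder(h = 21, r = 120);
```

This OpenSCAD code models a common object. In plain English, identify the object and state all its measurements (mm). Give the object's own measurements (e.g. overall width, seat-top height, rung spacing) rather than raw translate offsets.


A spool: two coaxial disc flanges of radius 120 mm and thickness 21 mm, joined by a core cylinder of radius 24 mm and height 160 mm. The lower flange rests on z = 0 and the three cylinders share a vertical axis.


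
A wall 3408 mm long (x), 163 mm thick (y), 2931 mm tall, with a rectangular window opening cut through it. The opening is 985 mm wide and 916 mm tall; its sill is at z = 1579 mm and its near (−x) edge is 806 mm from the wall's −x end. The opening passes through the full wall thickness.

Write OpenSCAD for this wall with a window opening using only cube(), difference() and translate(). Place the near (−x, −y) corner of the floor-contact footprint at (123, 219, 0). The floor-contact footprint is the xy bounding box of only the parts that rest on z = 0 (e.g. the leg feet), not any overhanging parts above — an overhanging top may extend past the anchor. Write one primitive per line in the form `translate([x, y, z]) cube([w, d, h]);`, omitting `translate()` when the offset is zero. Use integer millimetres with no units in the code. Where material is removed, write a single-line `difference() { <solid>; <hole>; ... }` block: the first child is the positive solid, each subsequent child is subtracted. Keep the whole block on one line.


difference() { translate([123, 219, 0]) cube([3408, 163, 2931]); translate([929, 219, 1579]) cube([985, 163, 916]); }


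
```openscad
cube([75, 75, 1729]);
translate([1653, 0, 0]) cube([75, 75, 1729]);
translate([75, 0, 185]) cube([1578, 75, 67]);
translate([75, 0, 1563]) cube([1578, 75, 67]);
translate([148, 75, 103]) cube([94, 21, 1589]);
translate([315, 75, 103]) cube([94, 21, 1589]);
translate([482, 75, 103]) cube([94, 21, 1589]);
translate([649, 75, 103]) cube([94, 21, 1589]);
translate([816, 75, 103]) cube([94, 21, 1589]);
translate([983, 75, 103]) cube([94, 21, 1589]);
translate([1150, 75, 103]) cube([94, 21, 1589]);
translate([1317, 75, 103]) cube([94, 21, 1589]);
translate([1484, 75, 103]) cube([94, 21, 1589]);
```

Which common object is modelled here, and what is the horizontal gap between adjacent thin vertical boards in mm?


A fence section. The picket gap is 73 mm.

Two posts, two rails, 9 pickets — a fence section. Span 1578 mm holds 9 pickets of 94 mm with 10 equal gaps: ⌊(1578 − 9·94) / 10⌋ = 73 mm.


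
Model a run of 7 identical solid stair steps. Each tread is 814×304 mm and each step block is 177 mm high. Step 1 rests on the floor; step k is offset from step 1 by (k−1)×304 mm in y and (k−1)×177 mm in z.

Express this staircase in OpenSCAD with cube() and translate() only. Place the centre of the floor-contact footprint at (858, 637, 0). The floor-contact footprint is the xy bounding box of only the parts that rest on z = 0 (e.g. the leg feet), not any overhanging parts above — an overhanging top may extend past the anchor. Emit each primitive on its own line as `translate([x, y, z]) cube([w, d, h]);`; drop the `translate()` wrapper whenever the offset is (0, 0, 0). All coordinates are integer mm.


translate([451, 485, 0]) cube([814, 304, 177]);
translate([451, 789, 177]) cube([814, 304, 177]);
translate([451, 1093, 354]) cube([814, 304, 177]);
translate([451, 1397, 531]) cube([814, 304, 177]);
translate([451, 1701, 708]) cube([814, 304, 177]);
translate([451, 2005, 885]) cube([814, 304, 177]);
translate([451, 2309, 1062]) cube([814, 304, 177]);


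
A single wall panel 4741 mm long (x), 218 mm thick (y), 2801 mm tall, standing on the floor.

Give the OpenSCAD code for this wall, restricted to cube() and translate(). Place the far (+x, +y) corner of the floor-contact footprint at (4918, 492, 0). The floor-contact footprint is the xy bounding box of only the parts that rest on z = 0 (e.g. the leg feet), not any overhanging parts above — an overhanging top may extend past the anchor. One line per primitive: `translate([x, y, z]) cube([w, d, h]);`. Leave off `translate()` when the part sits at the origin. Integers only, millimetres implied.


translate([177, 274, 0]) cube([4741, 218, 2801]);


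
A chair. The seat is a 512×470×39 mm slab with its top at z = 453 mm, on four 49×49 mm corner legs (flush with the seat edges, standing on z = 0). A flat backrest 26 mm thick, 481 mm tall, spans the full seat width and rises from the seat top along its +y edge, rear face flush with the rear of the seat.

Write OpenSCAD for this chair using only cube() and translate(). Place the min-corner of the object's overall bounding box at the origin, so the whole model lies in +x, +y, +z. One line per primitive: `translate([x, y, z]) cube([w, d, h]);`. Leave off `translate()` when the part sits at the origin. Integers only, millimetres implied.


translate([0, 0, 414]) cube([512, 470, 39]);
cube([49, 49, 414]);
translate([463, 0, 0]) cube([49, 49, 414]);
translate([0, 421, 0]) cube([49, 49, 414]);
translate([463, 421, 0]) cube([49, 49, 414]);
translate([0, 444, 453]) cube([512, 26, 481]);


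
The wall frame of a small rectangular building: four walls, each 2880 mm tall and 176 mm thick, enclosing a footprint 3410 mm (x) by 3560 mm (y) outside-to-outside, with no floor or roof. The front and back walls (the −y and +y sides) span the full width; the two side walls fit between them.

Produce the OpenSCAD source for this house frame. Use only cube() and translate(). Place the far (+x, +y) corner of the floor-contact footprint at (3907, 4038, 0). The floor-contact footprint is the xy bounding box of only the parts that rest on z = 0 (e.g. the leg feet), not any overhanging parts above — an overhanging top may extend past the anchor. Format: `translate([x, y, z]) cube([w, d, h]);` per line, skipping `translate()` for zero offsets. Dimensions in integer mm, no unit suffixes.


translate([497, 478, 0]) cube([3410, 176, 2880]);
translate([497, 3862, 0]) cube([3410, 176, 2880]);
translate([497, 654, 0]) cube([176, 3208, 2880]);
translate([3731, 654, 0]) cube([176, 3208, 2880]);


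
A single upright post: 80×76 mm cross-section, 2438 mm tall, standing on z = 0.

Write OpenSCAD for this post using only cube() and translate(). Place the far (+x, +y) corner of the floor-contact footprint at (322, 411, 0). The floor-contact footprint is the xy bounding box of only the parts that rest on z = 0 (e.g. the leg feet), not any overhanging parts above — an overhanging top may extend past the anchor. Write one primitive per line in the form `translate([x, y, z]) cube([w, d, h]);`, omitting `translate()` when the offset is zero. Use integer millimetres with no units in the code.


translate([242, 335, 0]) cube([80, 76, 2438]);


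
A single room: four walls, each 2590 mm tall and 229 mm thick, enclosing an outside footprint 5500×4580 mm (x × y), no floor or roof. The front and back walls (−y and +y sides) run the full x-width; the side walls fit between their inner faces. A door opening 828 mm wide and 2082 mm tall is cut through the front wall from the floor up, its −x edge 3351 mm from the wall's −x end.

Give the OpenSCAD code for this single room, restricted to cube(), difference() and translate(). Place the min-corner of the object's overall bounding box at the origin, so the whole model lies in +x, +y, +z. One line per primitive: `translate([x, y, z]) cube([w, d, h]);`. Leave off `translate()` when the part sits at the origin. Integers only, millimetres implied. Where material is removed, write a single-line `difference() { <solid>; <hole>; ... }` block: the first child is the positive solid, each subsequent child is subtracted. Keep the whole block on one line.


difference() { cube([5500, 229, 2590]); translate([3351, 0, 0]) cube([828, 229, 2082]); }
translate([0, 4351, 0]) cube([5500, 229, 2590]);
translate([0, 229, 0]) cube([229, 4122, 2590]);
translate([5271, 229, 0]) cube([229, 4122, 2590]);


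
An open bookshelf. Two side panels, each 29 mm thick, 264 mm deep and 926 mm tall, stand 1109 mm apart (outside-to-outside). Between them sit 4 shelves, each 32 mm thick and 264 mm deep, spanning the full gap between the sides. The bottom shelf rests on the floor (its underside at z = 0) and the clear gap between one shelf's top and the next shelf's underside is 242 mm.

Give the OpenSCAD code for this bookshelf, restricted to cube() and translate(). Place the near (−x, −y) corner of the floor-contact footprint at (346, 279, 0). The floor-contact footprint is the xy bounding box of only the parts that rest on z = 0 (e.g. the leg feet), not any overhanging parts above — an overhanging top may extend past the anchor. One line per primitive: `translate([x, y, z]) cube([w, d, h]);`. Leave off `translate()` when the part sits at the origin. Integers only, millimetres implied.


translate([346, 279, 0]) cube([29, 264, 926]);
translate([1426, 279, 0]) cube([29, 264, 926]);
translate([375, 279, 0]) cube([1051, 264, 32]);
translate([375, 279, 274]) cube([1051, 264, 32]);
translate([375, 279, 548]) cube([1051, 264, 32]);
translate([375, 279, 822]) cube([1051, 264, 32]);


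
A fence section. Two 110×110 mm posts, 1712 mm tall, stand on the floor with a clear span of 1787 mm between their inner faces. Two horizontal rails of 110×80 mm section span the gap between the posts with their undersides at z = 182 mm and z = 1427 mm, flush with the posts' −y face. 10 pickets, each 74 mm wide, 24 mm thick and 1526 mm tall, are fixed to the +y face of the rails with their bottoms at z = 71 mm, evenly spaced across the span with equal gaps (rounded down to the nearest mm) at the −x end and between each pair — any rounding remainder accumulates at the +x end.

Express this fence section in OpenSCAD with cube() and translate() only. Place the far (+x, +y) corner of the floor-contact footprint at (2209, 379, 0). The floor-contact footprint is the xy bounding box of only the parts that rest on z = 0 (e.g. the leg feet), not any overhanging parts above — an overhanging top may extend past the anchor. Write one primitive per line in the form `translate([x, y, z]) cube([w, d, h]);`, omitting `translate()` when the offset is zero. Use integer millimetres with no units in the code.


translate([202, 269, 0]) cube([110, 110, 1712]);
translate([2099, 269, 0]) cube([110, 110, 1712]);
translate([312, 269, 182]) cube([1787, 110, 80]);
translate([312, 269, 1427]) cube([1787, 110, 80]);
translate([407, 379, 71]) cube([74, 24, 1526]);
translate([576, 379, 71]) cube([74, 24, 1526]);
translate([745, 379, 71]) cube([74, 24, 1526]);
translate([914, 379, 71]) cube([74, 24, 1526]);
translate([1083, 379, 71]) cube([74, 24, 1526]);
translate([1252, 379, 71]) cube([74, 24, 1526]);
translate([1421, 379, 71]) cube([74, 24, 1526]);
translate([1590, 379, 71]) cube([74, 24, 1526]);
translate([1759, 379, 71]) cube([74, 24, 1526]);
translate([1928, 379, 71]) cube([74, 24, 1526]);


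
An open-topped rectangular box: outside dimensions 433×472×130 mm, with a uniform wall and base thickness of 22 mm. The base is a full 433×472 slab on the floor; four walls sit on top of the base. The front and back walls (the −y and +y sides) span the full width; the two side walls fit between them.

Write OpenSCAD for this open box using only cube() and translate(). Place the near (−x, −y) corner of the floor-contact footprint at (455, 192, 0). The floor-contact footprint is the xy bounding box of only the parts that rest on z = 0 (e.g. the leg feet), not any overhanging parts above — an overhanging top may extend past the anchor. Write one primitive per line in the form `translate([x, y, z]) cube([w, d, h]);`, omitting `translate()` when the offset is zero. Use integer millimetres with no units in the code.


translate([455, 192, 0]) cube([433, 472, 22]);
translate([455, 192, 22]) cube([433, 22, 108]);
translate([455, 642, 22]) cube([433, 22, 108]);
translate([455, 214, 22]) cube([22, 428, 108]);
translate([866, 214, 22]) cube([22, 428, 108]);


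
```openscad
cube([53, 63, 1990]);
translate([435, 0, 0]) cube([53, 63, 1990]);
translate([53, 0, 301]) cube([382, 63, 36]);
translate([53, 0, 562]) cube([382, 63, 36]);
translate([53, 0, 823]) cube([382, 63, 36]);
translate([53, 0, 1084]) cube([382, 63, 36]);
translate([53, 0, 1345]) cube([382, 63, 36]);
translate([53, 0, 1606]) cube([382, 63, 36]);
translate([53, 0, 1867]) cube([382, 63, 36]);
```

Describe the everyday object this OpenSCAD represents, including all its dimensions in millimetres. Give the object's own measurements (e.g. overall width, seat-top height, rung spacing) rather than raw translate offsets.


A straight ladder. Two 53×63 mm vertical rails, 1990 mm tall, stand 488 mm apart (outside-to-outside) with their front faces coplanar on the −y side. 7 rungs, each 63 mm deep and 36 mm tall, span between the inner faces of the rails, front faces flush with the rails. The lowest rung's underside is at z = 301 mm and rungs are spaced 261 mm apart (underside to underside).


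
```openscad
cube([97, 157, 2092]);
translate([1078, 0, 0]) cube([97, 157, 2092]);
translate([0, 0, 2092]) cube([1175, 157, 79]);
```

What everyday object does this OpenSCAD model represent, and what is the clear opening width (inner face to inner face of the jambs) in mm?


A door frame. The clear opening width is 981 mm.

Two 2092 mm tall posts with a header on top — a door frame. The left jamb is 97 mm wide at x = 0; the right jamb starts at x = 1078. The clear opening is 1078 − 97 = 981 mm.


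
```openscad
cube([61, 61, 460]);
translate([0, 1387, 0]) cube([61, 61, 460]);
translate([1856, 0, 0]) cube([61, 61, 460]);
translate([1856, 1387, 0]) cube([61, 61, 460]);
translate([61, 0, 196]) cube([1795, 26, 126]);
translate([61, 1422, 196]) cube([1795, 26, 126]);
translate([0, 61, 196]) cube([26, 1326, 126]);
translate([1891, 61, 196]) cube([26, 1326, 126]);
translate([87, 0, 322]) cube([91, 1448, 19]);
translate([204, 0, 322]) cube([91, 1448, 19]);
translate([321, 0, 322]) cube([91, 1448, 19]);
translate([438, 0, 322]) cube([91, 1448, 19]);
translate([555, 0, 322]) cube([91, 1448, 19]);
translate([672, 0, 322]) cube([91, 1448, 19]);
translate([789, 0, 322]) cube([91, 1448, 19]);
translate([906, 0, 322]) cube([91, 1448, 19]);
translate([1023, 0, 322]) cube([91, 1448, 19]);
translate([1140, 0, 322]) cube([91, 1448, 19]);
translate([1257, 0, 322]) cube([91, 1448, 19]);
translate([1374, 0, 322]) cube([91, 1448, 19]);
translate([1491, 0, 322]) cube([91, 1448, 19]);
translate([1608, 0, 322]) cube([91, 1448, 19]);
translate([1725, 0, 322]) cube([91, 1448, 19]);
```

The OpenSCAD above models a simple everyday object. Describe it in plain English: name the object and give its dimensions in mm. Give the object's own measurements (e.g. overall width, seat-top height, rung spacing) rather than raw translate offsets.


A bed frame 1917 mm long (x) by 1448 mm wide (y). Four 61×61 mm corner posts, 460 mm tall, at the corners of the footprint. Four rails of 26 mm thickness and 126 mm height run between adjacent posts with their undersides at z = 196 mm, their outer faces flush with the outside of the frame (the two x-running rails run between the posts' inner faces; the two y-running rails run between the posts' inner faces). 15 slats, each 91 mm wide (x) and 19 mm thick, lie across the top of the two x-running rails, running the full 1448 mm width of the frame in y; along x they sit between the end posts with a 26 mm gap after the −x posts and between neighbouring slats, leaving 40 mm before the +x posts.


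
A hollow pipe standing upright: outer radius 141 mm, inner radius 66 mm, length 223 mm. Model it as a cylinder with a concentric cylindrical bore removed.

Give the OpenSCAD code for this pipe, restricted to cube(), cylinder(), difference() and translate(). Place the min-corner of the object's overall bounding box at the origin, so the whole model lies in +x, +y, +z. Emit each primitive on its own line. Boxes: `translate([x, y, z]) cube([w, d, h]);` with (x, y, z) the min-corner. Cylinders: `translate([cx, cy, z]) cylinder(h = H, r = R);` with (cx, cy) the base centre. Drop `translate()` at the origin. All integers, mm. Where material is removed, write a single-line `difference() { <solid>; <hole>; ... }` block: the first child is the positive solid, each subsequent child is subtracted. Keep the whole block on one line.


difference() { translate([141, 141, 0]) cylinder(h = 223, r = 141); translate([141, 141, 0]) cylinder(h = 223, r = 66); }


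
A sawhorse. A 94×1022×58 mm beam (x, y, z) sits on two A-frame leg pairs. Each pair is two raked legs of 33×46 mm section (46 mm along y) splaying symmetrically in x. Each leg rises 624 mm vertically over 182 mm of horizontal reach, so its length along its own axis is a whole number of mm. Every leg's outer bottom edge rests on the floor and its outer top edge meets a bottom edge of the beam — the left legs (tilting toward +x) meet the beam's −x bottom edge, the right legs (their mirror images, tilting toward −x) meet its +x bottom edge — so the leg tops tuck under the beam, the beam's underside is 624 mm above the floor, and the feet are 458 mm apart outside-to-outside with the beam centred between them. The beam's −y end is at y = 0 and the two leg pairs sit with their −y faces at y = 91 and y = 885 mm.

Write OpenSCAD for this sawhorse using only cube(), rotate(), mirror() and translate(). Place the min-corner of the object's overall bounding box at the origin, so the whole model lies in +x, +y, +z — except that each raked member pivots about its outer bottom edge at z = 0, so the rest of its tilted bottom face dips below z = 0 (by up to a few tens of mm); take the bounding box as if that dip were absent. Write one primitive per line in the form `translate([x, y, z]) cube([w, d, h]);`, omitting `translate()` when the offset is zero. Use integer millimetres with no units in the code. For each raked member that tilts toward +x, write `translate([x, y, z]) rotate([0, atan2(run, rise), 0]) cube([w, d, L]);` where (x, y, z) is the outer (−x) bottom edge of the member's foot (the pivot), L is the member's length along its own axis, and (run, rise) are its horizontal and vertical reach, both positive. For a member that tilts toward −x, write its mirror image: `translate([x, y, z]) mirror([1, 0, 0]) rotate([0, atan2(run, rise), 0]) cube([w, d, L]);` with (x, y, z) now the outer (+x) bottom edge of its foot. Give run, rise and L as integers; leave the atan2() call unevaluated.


translate([182, 0, 624]) cube([94, 1022, 58]);
translate([0, 91, 0]) rotate([0, atan2(182, 624), 0]) cube([33, 46, 650]);
translate([458, 91, 0]) mirror([1, 0, 0]) rotate([0, atan2(182, 624), 0]) cube([33, 46, 650]);
translate([0, 885, 0]) rotate([0, atan2(182, 624), 0]) cube([33, 46, 650]);
translate([458, 885, 0]) mirror([1, 0, 0]) rotate([0, atan2(182, 624), 0]) cube([33, 46, 650]);


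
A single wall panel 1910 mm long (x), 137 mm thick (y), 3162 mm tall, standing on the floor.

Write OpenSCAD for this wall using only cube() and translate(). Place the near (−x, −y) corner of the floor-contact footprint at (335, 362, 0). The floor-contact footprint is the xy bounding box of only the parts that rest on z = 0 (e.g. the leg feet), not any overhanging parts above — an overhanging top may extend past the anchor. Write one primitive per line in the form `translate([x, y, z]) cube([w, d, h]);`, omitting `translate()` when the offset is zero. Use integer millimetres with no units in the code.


translate([335, 362, 0]) cube([1910, 137, 3162]);


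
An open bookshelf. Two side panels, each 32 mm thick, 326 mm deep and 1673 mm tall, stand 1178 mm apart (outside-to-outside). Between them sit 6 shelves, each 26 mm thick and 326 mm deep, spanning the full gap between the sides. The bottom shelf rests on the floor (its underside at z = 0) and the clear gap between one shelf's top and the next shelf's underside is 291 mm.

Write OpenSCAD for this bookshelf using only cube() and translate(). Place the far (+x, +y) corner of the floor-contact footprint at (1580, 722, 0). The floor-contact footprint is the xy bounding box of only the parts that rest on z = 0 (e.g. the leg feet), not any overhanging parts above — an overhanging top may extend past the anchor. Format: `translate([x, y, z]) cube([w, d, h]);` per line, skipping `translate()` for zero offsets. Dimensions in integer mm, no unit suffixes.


translate([402, 396, 0]) cube([32, 326, 1673]);
translate([1548, 396, 0]) cube([32, 326, 1673]);
translate([434, 396, 0]) cube([1114, 326, 26]);
translate([434, 396, 317]) cube([1114, 326, 26]);
translate([434, 396, 634]) cube([1114, 326, 26]);
translate([434, 396, 951]) cube([1114, 326, 26]);
translate([434, 396, 1268]) cube([1114, 326, 26]);
translate([434, 396, 1585]) cube([1114, 326, 26]);


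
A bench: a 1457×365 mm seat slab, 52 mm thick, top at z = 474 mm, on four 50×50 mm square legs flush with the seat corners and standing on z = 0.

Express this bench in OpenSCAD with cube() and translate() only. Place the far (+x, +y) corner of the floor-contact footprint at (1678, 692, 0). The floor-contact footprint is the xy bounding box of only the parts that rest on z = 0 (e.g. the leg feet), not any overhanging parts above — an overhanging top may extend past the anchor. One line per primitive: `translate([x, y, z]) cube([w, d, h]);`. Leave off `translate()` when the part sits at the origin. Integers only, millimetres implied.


// leg_h = 474 − 52 = 422
translate([221, 327, 422]) cube([1457, 365, 52]);
translate([221, 327, 0]) cube([50, 50, 422]);
translate([221, 642, 0]) cube([50, 50, 422]);
translate([1628, 327, 0]) cube([50, 50, 422]);
translate([1628, 642, 0]) cube([50, 50, 422]);


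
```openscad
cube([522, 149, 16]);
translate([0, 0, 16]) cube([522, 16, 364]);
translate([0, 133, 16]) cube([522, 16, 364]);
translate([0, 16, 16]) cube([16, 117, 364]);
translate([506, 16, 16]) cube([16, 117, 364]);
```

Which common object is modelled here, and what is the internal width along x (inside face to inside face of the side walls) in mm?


An open box. The internal width is 490 mm.

A 522×149 base slab with four walls standing on it — an open box. The base is 522 mm wide and the walls are 16 mm thick, so the internal width is 522 − 2 × 16 = 490 mm.


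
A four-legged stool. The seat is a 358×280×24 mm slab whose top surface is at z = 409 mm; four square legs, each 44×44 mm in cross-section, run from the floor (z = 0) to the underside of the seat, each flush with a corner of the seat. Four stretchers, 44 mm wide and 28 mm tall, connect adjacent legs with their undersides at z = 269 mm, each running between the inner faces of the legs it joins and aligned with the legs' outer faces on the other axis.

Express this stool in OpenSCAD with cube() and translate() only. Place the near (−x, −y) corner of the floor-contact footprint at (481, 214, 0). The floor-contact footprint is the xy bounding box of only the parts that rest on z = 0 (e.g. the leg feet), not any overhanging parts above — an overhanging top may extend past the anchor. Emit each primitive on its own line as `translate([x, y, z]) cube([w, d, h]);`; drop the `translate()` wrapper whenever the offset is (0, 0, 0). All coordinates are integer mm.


translate([481, 214, 385]) cube([358, 280, 24]);
translate([481, 214, 0]) cube([44, 44, 385]);
translate([795, 214, 0]) cube([44, 44, 385]);
translate([481, 450, 0]) cube([44, 44, 385]);
translate([795, 450, 0]) cube([44, 44, 385]);
translate([525, 214, 269]) cube([270, 44, 28]);
translate([525, 450, 269]) cube([270, 44, 28]);
translate([481, 258, 269]) cube([44, 192, 28]);
translate([795, 258, 269]) cube([44, 192, 28]);


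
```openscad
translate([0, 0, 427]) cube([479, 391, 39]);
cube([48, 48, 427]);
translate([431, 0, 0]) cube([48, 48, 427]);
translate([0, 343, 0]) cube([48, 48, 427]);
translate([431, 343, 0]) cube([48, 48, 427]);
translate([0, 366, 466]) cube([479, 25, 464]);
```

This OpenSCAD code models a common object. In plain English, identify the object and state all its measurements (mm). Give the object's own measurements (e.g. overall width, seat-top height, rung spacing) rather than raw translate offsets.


A chair. The seat is a 479×391×39 mm slab with its top at z = 466 mm, on four 48×48 mm corner legs (flush with the seat edges, standing on z = 0). A flat backrest 25 mm thick, 464 mm tall, spans the full seat width and rises from the seat top along its +y edge, rear face flush with the rear of the seat.


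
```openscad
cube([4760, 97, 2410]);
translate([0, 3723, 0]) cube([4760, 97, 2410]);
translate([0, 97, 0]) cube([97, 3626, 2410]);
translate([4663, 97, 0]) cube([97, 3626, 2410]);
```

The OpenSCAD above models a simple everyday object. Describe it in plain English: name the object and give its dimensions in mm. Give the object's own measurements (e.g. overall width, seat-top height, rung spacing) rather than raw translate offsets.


The wall frame of a small rectangular building: four walls, each 2410 mm tall and 97 mm thick, enclosing a footprint 4760 mm (x) by 3820 mm (y) outside-to-outside, with no floor or roof. The front and back walls (the −y and +y sides) span the full width; the two side walls fit between them.


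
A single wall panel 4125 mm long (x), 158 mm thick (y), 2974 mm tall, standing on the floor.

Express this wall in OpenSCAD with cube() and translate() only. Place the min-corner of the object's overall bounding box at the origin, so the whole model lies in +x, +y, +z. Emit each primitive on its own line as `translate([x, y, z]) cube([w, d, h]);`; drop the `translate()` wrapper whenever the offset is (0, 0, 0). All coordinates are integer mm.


cube([4125, 158, 2974]);


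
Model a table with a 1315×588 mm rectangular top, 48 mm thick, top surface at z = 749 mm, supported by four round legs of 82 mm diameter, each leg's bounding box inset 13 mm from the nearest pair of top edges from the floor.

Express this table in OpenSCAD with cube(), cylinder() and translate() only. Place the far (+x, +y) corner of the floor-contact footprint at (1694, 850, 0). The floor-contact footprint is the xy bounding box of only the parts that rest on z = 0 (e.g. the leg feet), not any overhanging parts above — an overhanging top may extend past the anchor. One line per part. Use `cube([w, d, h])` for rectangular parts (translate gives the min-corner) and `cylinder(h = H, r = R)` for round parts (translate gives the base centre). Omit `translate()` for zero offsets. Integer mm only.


translate([392, 275, 701]) cube([1315, 588, 48]);
translate([446, 329, 0]) cylinder(h = 701, r = 41);
translate([1653, 329, 0]) cylinder(h = 701, r = 41);
translate([446, 809, 0]) cylinder(h = 701, r = 41);
translate([1653, 809, 0]) cylinder(h = 701, r = 41);
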